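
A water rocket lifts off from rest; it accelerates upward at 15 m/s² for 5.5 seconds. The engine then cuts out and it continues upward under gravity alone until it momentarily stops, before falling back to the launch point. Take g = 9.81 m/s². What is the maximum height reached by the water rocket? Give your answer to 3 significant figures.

574 m

Phase 1 (powered ascent): v₀ = 0 m/s, a = 15 m/s².
v = v₀ + at = 0 + (15)(5.5) = 82.5 m/s
Δx = v₀t + ½at² = 0·5.5 + 0.5·15·5.5² = 227 m

Phase 2 (coasting upward): v₀ = 82.5 m/s, a = -9.81 m/s².
v = v₀ + at → t = (0 − 82.5) / -9.81 = 8.41 s
v² = v₀² + 2aΔx → Δx = (0² − 82.5²)/(2·-9.81) = 347 m
Maximum height = 227 + 347 = 574 m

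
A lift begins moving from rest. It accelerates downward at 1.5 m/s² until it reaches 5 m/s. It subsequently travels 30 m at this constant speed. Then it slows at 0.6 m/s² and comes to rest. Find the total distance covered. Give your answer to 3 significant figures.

59.2 m

Phase 1 (accelerating): v₀ = 0 m/s, a = 1.5 m/s².
v = v₀ + at → t = (5 − 0) / 1.5 = 3.33 s
v² = v₀² + 2aΔx → Δx = (5² − 0²)/(2·1.5) = 8.33 m

Phase 2 (constant speed): v₀ = 5.00 m/s, a = 0 m/s².
Constant speed: t = d/v = 30/5.00 = 6.00 s

Phase 3 (decelerating): v₀ = 5.00 m/s, a = -0.6 m/s².
v = v₀ + at → t = (0 − 5.00) / -0.6 = 8.33 s
v² = v₀² + 2aΔx → Δx = (0² − 5.00²)/(2·-0.6) = 20.8 m
Total distance = 8.33 + 30.0 + 20.8 = 59.2 m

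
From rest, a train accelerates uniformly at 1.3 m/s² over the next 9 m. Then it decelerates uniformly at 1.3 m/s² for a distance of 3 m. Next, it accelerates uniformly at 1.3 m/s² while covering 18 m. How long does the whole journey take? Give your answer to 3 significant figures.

7.44 s

Phase 1 (accelerating): v₀ = 0 m/s, a = 1.3 m/s².
v² = v₀² + 2aΔx = 0² + 2·1.3·9 = 23.4 → v = 4.84 m/s
t = (v − v₀)/a = (4.84 − 0)/1.3 = 3.72 s

Phase 2 (decelerating): v₀ = 4.84 m/s, a = -1.3 m/s².
v² = v₀² + 2aΔx = 4.84² + 2·-1.3·3 = 15.6 → v = 3.95 m/s
t = (v − v₀)/a = (3.95 − 4.84)/-1.3 = 0.683 s

Phase 3 (accelerating): v₀ = 3.95 m/s, a = 1.3 m/s².
v² = v₀² + 2aΔx = 3.95² + 2·1.3·18 = 62.4 → v = 7.90 m/s
t = (v − v₀)/a = (7.90 − 3.95)/1.3 = 3.04 s
Total time = 3.72 + 0.683 + 3.04 = 7.44 s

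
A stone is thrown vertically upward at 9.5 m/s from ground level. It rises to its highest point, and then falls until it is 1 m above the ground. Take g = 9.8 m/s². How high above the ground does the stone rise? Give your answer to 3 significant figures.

Phase 1 (rising): v₀ = 9.50 m/s, a = -9.8 m/s².
v = v₀ + at → t = (0 − 9.50) / -9.8 = 0.969 s
v² = v₀² + 2aΔx → Δx = (0² − 9.50²)/(2·-9.8) = 4.60 m
Maximum height = 4.60 m

4.60 m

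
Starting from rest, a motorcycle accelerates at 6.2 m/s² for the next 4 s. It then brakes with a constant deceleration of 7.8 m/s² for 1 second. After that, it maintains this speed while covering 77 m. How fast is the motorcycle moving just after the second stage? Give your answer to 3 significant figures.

Phase 1 (accelerating): v₀ = 0 m/s, a = 6.2 m/s².
v = v₀ + at = 0 + (6.2)(4) = 24.8 m/s
Δx = v₀t + ½at² = 0·4 + 0.5·6.2·4² = 49.6 m

Phase 2 (decelerating): v₀ = 24.8 m/s, a = -7.8 m/s².
v = v₀ + at = 24.8 + (-7.8)(1) = 17.0 m/s
Δx = v₀t + ½at² = 24.8·1 + 0.5·-7.8·1² = 20.9 m
Speed at end of phase 2 = 17.0 m/s

17.0 m/s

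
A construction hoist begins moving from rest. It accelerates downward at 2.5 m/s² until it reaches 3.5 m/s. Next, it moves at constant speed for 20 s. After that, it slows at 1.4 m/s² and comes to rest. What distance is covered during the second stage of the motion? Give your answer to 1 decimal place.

70.0 m

Phase 1 (accelerating): v₀ = 0 m/s, a = 2.5 m/s².
v = v₀ + at → t = (3.5 − 0) / 2.5 = 1.40 s
v² = v₀² + 2aΔx → Δx = (3.5² − 0²)/(2·2.5) = 2.45 m

Phase 2 (constant speed): v₀ = 3.50 m/s, a = 0 m/s².
v = v₀ + at = 3.50 + (0)(20) = 3.50 m/s
Δx = v₀t + ½at² = 3.50·20 + 0.5·0·20² = 70.0 m
Distance in phase 2 = 70.0 m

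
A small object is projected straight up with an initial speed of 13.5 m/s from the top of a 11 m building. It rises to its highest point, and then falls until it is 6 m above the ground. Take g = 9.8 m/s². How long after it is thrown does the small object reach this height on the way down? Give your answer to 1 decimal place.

3.1 s

Phase 1 (rising): v₀ = 13.5 m/s, a = -9.8 m/s².
v = v₀ + at → t = (0 − 13.5) / -9.8 = 1.38 s
v² = v₀² + 2aΔx → Δx = (0² − 13.5²)/(2·-9.8) = 9.30 m

Phase 2 (falling): v₀ = 0 m/s, a = -9.8 m/s².
Falls 14.3 m from rest: t = √(2·14.3/9.8) = 1.71 s; v = g·t = 16.7 m/s.
Total time = 1.38 + 1.71 = 3.09 s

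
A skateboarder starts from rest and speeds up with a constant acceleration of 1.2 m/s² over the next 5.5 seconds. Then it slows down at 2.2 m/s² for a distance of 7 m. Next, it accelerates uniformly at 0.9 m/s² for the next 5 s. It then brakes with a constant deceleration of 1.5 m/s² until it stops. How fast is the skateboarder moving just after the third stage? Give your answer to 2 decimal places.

8.07 m/s

Phase 1 (accelerating): v₀ = 0 m/s, a = 1.2 m/s².
v = v₀ + at = 0 + (1.2)(5.5) = 6.60 m/s
Δx = v₀t + ½at² = 0·5.5 + 0.5·1.2·5.5² = 18.1 m

Phase 2 (decelerating): v₀ = 6.60 m/s, a = -2.2 m/s².
v² = v₀² + 2aΔx = 6.60² + 2·-2.2·7 = 12.8 → v = 3.57 m/s
t = (v − v₀)/a = (3.57 − 6.60)/-2.2 = 1.38 s

Phase 3 (accelerating): v₀ = 3.57 m/s, a = 0.9 m/s².
v = v₀ + at = 3.57 + (0.9)(5) = 8.07 m/s
Δx = v₀t + ½at² = 3.57·5 + 0.5·0.9·5² = 29.1 m
Speed at end of phase 3 = 8.07 m/s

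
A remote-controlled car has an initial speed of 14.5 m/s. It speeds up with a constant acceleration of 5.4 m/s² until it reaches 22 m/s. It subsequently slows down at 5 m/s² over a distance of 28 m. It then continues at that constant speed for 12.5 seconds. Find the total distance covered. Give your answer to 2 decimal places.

231.88 m

Phase 1 (accelerating): v₀ = 14.5 m/s, a = 5.4 m/s².
v = v₀ + at → t = (22 − 14.5) / 5.4 = 1.39 s
v² = v₀² + 2aΔx → Δx = (22² − 14.5²)/(2·5.4) = 25.3 m

Phase 2 (decelerating): v₀ = 22.0 m/s, a = -5 m/s².
v² = v₀² + 2aΔx = 22.0² + 2·-5·28 = 204 → v = 14.3 m/s
t = (v − v₀)/a = (14.3 − 22.0)/-5 = 1.54 s

Phase 3 (constant speed): v₀ = 14.3 m/s, a = 0 m/s².
v = v₀ + at = 14.3 + (0)(12.5) = 14.3 m/s
Δx = v₀t + ½at² = 14.3·12.5 + 0.5·0·12.5² = 179 m
Total distance = 25.3 + 28.0 + 179 = 232 m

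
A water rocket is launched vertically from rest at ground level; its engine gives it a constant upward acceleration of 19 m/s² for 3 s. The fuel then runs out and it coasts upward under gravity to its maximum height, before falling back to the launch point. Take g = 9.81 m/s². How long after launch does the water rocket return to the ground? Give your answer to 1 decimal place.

16.0 s

Phase 1 (powered ascent): v₀ = 0 m/s, a = 19 m/s².
v = v₀ + at = 0 + (19)(3) = 57.0 m/s
Δx = v₀t + ½at² = 0·3 + 0.5·19·3² = 85.5 m

Phase 2 (coasting upward): v₀ = 57.0 m/s, a = -9.81 m/s².
v = v₀ + at → t = (0 − 57.0) / -9.81 = 5.81 s
v² = v₀² + 2aΔx → Δx = (0² − 57.0²)/(2·-9.81) = 166 m

Phase 3 (free fall): v₀ = 0 m/s, a = -9.81 m/s².
Falls 251 m from rest: t = √(2·251/9.81) = 7.15 s; v = g·t = 70.2 m/s.
Total time = 3.00 + 5.81 + 7.15 = 16.0 s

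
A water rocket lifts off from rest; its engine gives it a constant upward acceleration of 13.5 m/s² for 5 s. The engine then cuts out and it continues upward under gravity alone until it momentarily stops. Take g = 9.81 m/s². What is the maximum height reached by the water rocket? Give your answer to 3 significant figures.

Phase 1 (powered ascent): v₀ = 0 m/s, a = 13.5 m/s².
v = v₀ + at = 0 + (13.5)(5) = 67.5 m/s
Δx = v₀t + ½at² = 0·5 + 0.5·13.5·5² = 169 m

Phase 2 (coasting upward): v₀ = 67.5 m/s, a = -9.81 m/s².
v = v₀ + at → t = (0 − 67.5) / -9.81 = 6.88 s
v² = v₀² + 2aΔx → Δx = (0² − 67.5²)/(2·-9.81) = 232 m
Maximum height = 169 + 232 = 401 m

401 m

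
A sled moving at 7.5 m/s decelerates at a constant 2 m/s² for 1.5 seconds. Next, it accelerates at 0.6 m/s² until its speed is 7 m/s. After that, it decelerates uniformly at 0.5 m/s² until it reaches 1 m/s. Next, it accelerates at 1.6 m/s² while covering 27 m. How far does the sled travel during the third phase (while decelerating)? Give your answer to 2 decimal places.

Phase 1 (decelerating): v₀ = 7.50 m/s, a = -2 m/s².
v = v₀ + at = 7.50 + (-2)(1.5) = 4.50 m/s
Δx = v₀t + ½at² = 7.50·1.5 + 0.5·-2·1.5² = 9.00 m

Phase 2 (accelerating): v₀ = 4.50 m/s, a = 0.6 m/s².
v = v₀ + at → t = (7 − 4.50) / 0.6 = 4.17 s
v² = v₀² + 2aΔx → Δx = (7² − 4.50²)/(2·0.6) = 24.0 m

Phase 3 (decelerating): v₀ = 7.00 m/s, a = -0.5 m/s².
v = v₀ + at → t = (1 − 7.00) / -0.5 = 12.0 s
v² = v₀² + 2aΔx → Δx = (1² − 7.00²)/(2·-0.5) = 48.0 m
Distance in phase 3 = 48.0 m

48.00 m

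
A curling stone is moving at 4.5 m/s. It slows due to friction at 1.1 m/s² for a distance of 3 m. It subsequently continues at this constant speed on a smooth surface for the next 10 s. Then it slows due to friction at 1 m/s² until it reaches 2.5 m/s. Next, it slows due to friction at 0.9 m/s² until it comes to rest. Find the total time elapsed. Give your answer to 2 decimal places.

Phase 1 (decelerating): v₀ = 4.50 m/s, a = -1.1 m/s².
v² = v₀² + 2aΔx = 4.50² + 2·-1.1·3 = 13.6 → v = 3.69 m/s
t = (v − v₀)/a = (3.69 − 4.50)/-1.1 = 0.732 s

Phase 2 (constant speed): v₀ = 3.69 m/s, a = 0 m/s².
v = v₀ + at = 3.69 + (0)(10) = 3.69 m/s
Δx = v₀t + ½at² = 3.69·10 + 0.5·0·10² = 36.9 m

Phase 3 (decelerating): v₀ = 3.69 m/s, a = -1 m/s².
v = v₀ + at → t = (2.5 − 3.69) / -1 = 1.19 s
v² = v₀² + 2aΔx → Δx = (2.5² − 3.69²)/(2·-1) = 3.70 m

Phase 4 (decelerating): v₀ = 2.50 m/s, a = -0.9 m/s².
v = v₀ + at → t = (0 − 2.50) / -0.9 = 2.78 s
v² = v₀² + 2aΔx → Δx = (0² − 2.50²)/(2·-0.9) = 3.47 m
Total time = 0.732 + 10.0 + 1.19 + 2.78 = 14.7 s

14.70 s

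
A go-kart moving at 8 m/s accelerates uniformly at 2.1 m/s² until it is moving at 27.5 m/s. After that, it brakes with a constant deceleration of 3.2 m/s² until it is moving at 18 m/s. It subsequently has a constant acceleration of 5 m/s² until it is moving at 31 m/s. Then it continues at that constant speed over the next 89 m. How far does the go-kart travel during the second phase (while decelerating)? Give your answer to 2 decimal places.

Phase 1 (accelerating): v₀ = 8.00 m/s, a = 2.1 m/s².
v = v₀ + at → t = (27.5 − 8.00) / 2.1 = 9.29 s
v² = v₀² + 2aΔx → Δx = (27.5² − 8.00²)/(2·2.1) = 165 m

Phase 2 (decelerating): v₀ = 27.5 m/s, a = -3.2 m/s².
v = v₀ + at → t = (18 − 27.5) / -3.2 = 2.97 s
v² = v₀² + 2aΔx → Δx = (18² − 27.5²)/(2·-3.2) = 67.5 m
Distance in phase 2 = 67.5 m

67.54 m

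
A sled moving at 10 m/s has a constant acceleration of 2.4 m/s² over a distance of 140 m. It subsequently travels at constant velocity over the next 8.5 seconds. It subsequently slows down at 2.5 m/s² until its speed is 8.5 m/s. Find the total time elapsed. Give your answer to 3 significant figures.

Phase 1 (accelerating): v₀ = 10.0 m/s, a = 2.4 m/s².
v² = v₀² + 2aΔx = 10.0² + 2·2.4·140 = 772 → v = 27.8 m/s
t = (v − v₀)/a = (27.8 − 10.0)/2.4 = 7.41 s

Phase 2 (constant speed): v₀ = 27.8 m/s, a = 0 m/s².
v = v₀ + at = 27.8 + (0)(8.5) = 27.8 m/s
Δx = v₀t + ½at² = 27.8·8.5 + 0.5·0·8.5² = 236 m

Phase 3 (decelerating): v₀ = 27.8 m/s, a = -2.5 m/s².
v = v₀ + at → t = (8.5 − 27.8) / -2.5 = 7.71 s
v² = v₀² + 2aΔx → Δx = (8.5² − 27.8²)/(2·-2.5) = 140 m
Total time = 7.41 + 8.50 + 7.71 = 23.6 s

23.6 s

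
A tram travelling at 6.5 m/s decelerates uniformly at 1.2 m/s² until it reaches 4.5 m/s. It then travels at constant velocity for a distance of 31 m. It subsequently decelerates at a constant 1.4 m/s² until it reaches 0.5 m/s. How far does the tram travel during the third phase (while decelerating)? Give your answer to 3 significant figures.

7.14 m

Phase 1 (decelerating): v₀ = 6.50 m/s, a = -1.2 m/s².
v = v₀ + at → t = (4.5 − 6.50) / -1.2 = 1.67 s
v² = v₀² + 2aΔx → Δx = (4.5² − 6.50²)/(2·-1.2) = 9.17 m

Phase 2 (constant speed): v₀ = 4.50 m/s, a = 0 m/s².
Constant speed: t = d/v = 31/4.50 = 6.89 s

Phase 3 (decelerating): v₀ = 4.50 m/s, a = -1.4 m/s².
v = v₀ + at → t = (0.5 − 4.50) / -1.4 = 2.86 s
v² = v₀² + 2aΔx → Δx = (0.5² − 4.50²)/(2·-1.4) = 7.14 m
Distance in phase 3 = 7.14 m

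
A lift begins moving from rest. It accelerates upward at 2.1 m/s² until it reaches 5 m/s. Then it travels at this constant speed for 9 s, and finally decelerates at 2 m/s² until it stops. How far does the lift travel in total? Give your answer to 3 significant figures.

Phase 1 (accelerating): v₀ = 0 m/s, a = 2.1 m/s².
v = v₀ + at → t = (5 − 0) / 2.1 = 2.38 s
v² = v₀² + 2aΔx → Δx = (5² − 0²)/(2·2.1) = 5.95 m

Phase 2 (constant speed): v₀ = 5.00 m/s, a = 0 m/s².
v = v₀ + at = 5.00 + (0)(9) = 5.00 m/s
Δx = v₀t + ½at² = 5.00·9 + 0.5·0·9² = 45.0 m

Phase 3 (decelerating): v₀ = 5.00 m/s, a = -2 m/s².
v = v₀ + at → t = (0 − 5.00) / -2 = 2.50 s
v² = v₀² + 2aΔx → Δx = (0² − 5.00²)/(2·-2) = 6.25 m
Total distance = 5.95 + 45.0 + 6.25 = 57.2 m

57.2 m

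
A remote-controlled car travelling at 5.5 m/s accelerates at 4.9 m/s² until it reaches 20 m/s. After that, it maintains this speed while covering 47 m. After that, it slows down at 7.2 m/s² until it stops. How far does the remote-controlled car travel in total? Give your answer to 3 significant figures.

Phase 1 (accelerating): v₀ = 5.50 m/s, a = 4.9 m/s².
v = v₀ + at → t = (20 − 5.50) / 4.9 = 2.96 s
v² = v₀² + 2aΔx → Δx = (20² − 5.50²)/(2·4.9) = 37.7 m

Phase 2 (constant speed): v₀ = 20.0 m/s, a = 0 m/s².
Constant speed: t = d/v = 47/20.0 = 2.35 s

Phase 3 (decelerating): v₀ = 20.0 m/s, a = -7.2 m/s².
v = v₀ + at → t = (0 − 20.0) / -7.2 = 2.78 s
v² = v₀² + 2aΔx → Δx = (0² − 20.0²)/(2·-7.2) = 27.8 m
Total distance = 37.7 + 47.0 + 27.8 = 113 m

113 m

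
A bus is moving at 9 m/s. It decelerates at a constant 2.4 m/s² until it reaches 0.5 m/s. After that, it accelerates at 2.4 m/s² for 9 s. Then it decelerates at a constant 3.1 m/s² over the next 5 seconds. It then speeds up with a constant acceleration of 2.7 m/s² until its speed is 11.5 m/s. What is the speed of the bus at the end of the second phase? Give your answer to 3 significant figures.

Phase 1 (decelerating): v₀ = 9.00 m/s, a = -2.4 m/s².
v = v₀ + at → t = (0.5 − 9.00) / -2.4 = 3.54 s
v² = v₀² + 2aΔx → Δx = (0.5² − 9.00²)/(2·-2.4) = 16.8 m

Phase 2 (accelerating): v₀ = 0.500 m/s, a = 2.4 m/s².
v = v₀ + at = 0.500 + (2.4)(9) = 22.1 m/s
Δx = v₀t + ½at² = 0.500·9 + 0.5·2.4·9² = 102 m
Speed at end of phase 2 = 22.1 m/s

22.1 m/s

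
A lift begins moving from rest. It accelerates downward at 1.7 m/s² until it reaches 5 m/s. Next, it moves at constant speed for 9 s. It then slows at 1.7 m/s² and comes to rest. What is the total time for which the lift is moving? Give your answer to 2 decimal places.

14.88 s

Phase 1 (accelerating): v₀ = 0 m/s, a = 1.7 m/s².
v = v₀ + at → t = (5 − 0) / 1.7 = 2.94 s
v² = v₀² + 2aΔx → Δx = (5² − 0²)/(2·1.7) = 7.35 m

Phase 2 (constant speed): v₀ = 5.00 m/s, a = 0 m/s².
v = v₀ + at = 5.00 + (0)(9) = 5.00 m/s
Δx = v₀t + ½at² = 5.00·9 + 0.5·0·9² = 45.0 m

Phase 3 (decelerating): v₀ = 5.00 m/s, a = -1.7 m/s².
v = v₀ + at → t = (0 − 5.00) / -1.7 = 2.94 s
v² = v₀² + 2aΔx → Δx = (0² − 5.00²)/(2·-1.7) = 7.35 m
Total time = 2.94 + 9.00 + 2.94 = 14.9 s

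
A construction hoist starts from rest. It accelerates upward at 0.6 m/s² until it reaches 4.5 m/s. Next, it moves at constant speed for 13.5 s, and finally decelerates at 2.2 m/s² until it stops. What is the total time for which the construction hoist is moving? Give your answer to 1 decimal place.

Phase 1 (accelerating): v₀ = 0 m/s, a = 0.6 m/s².
v = v₀ + at → t = (4.5 − 0) / 0.6 = 7.50 s
v² = v₀² + 2aΔx → Δx = (4.5² − 0²)/(2·0.6) = 16.9 m

Phase 2 (constant speed): v₀ = 4.50 m/s, a = 0 m/s².
v = v₀ + at = 4.50 + (0)(13.5) = 4.50 m/s
Δx = v₀t + ½at² = 4.50·13.5 + 0.5·0·13.5² = 60.8 m

Phase 3 (decelerating): v₀ = 4.50 m/s, a = -2.2 m/s².
v = v₀ + at → t = (0 − 4.50) / -2.2 = 2.05 s
v² = v₀² + 2aΔx → Δx = (0² − 4.50²)/(2·-2.2) = 4.60 m
Total time = 7.50 + 13.5 + 2.05 = 23.0 s

23.0 s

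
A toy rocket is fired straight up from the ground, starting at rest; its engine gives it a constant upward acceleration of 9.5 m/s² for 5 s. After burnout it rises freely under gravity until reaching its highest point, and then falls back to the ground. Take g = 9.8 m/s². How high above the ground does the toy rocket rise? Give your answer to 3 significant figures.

234 m

Phase 1 (powered ascent): v₀ = 0 m/s, a = 9.5 m/s².
v = v₀ + at = 0 + (9.5)(5) = 47.5 m/s
Δx = v₀t + ½at² = 0·5 + 0.5·9.5·5² = 119 m

Phase 2 (coasting upward): v₀ = 47.5 m/s, a = -9.8 m/s².
v = v₀ + at → t = (0 − 47.5) / -9.8 = 4.85 s
v² = v₀² + 2aΔx → Δx = (0² − 47.5²)/(2·-9.8) = 115 m
Maximum height = 119 + 115 = 234 m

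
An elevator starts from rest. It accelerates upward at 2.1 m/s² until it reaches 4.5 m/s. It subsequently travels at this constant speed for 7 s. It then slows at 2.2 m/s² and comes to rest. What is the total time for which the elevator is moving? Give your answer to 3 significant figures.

11.2 s

Phase 1 (accelerating): v₀ = 0 m/s, a = 2.1 m/s².
v = v₀ + at → t = (4.5 − 0) / 2.1 = 2.14 s
v² = v₀² + 2aΔx → Δx = (4.5² − 0²)/(2·2.1) = 4.82 m

Phase 2 (constant speed): v₀ = 4.50 m/s, a = 0 m/s².
v = v₀ + at = 4.50 + (0)(7) = 4.50 m/s
Δx = v₀t + ½at² = 4.50·7 + 0.5·0·7² = 31.5 m

Phase 3 (decelerating): v₀ = 4.50 m/s, a = -2.2 m/s².
v = v₀ + at → t = (0 − 4.50) / -2.2 = 2.05 s
v² = v₀² + 2aΔx → Δx = (0² − 4.50²)/(2·-2.2) = 4.60 m
Total time = 2.14 + 7.00 + 2.05 = 11.2 s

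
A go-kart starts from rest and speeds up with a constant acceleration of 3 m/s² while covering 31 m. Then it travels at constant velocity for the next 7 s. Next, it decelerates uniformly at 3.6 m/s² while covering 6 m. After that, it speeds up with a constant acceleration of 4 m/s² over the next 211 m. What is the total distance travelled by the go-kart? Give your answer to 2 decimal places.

Phase 1 (accelerating): v₀ = 0 m/s, a = 3 m/s².
v² = v₀² + 2aΔx = 0² + 2·3·31 = 186 → v = 13.6 m/s
t = (v − v₀)/a = (13.6 − 0)/3 = 4.55 s

Phase 2 (constant speed): v₀ = 13.6 m/s, a = 0 m/s².
v = v₀ + at = 13.6 + (0)(7) = 13.6 m/s
Δx = v₀t + ½at² = 13.6·7 + 0.5·0·7² = 95.5 m

Phase 3 (decelerating): v₀ = 13.6 m/s, a = -3.6 m/s².
v² = v₀² + 2aΔx = 13.6² + 2·-3.6·6 = 143 → v = 11.9 m/s
t = (v − v₀)/a = (11.9 − 13.6)/-3.6 = 0.469 s

Phase 4 (accelerating): v₀ = 11.9 m/s, a = 4 m/s².
v² = v₀² + 2aΔx = 11.9² + 2·4·211 = 1830 → v = 42.8 m/s
t = (v − v₀)/a = (42.8 − 11.9)/4 = 7.71 s
Total distance = 31.0 + 95.5 + 6.00 + 211 = 343 m

343.47 m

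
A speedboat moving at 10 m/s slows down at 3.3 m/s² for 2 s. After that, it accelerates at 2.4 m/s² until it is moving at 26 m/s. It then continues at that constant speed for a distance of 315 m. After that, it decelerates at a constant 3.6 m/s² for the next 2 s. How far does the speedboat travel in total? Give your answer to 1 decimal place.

Phase 1 (decelerating): v₀ = 10.0 m/s, a = -3.3 m/s².
v = v₀ + at = 10.0 + (-3.3)(2) = 3.40 m/s
Δx = v₀t + ½at² = 10.0·2 + 0.5·-3.3·2² = 13.4 m

Phase 2 (accelerating): v₀ = 3.40 m/s, a = 2.4 m/s².
v = v₀ + at → t = (26 − 3.40) / 2.4 = 9.42 s
v² = v₀² + 2aΔx → Δx = (26² − 3.40²)/(2·2.4) = 138 m

Phase 3 (constant speed): v₀ = 26.0 m/s, a = 0 m/s².
Constant speed: t = d/v = 315/26.0 = 12.1 s

Phase 4 (decelerating): v₀ = 26.0 m/s, a = -3.6 m/s².
v = v₀ + at = 26.0 + (-3.6)(2) = 18.8 m/s
Δx = v₀t + ½at² = 26.0·2 + 0.5·-3.6·2² = 44.8 m
Total distance = 13.4 + 138 + 315 + 44.8 = 512 m

511.6 m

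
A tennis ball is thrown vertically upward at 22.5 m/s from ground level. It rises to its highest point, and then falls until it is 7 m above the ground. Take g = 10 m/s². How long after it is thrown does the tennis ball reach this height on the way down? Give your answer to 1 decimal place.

4.2 s

Phase 1 (rising): v₀ = 22.5 m/s, a = -10 m/s².
v = v₀ + at → t = (0 − 22.5) / -10 = 2.25 s
v² = v₀² + 2aΔx → Δx = (0² − 22.5²)/(2·-10) = 25.3 m

Phase 2 (falling): v₀ = 0 m/s, a = -10 m/s².
Falls 18.3 m from rest: t = √(2·18.3/10) = 1.91 s; v = g·t = 19.1 m/s.
Total time = 2.25 + 1.91 = 4.16 s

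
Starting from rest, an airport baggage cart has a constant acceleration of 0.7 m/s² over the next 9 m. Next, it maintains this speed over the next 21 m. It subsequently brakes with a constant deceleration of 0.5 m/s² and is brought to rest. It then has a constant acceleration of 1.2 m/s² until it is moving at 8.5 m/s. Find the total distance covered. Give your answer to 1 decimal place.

Phase 1 (accelerating): v₀ = 0 m/s, a = 0.7 m/s².
v² = v₀² + 2aΔx = 0² + 2·0.7·9 = 12.6 → v = 3.55 m/s
t = (v − v₀)/a = (3.55 − 0)/0.7 = 5.07 s

Phase 2 (constant speed): v₀ = 3.55 m/s, a = 0 m/s².
Constant speed: t = d/v = 21/3.55 = 5.92 s

Phase 3 (decelerating): v₀ = 3.55 m/s, a = -0.5 m/s².
v = v₀ + at → t = (0 − 3.55) / -0.5 = 7.10 s
v² = v₀² + 2aΔx → Δx = (0² − 3.55²)/(2·-0.5) = 12.6 m

Phase 4 (accelerating): v₀ = 0 m/s, a = 1.2 m/s².
v = v₀ + at → t = (8.5 − 0) / 1.2 = 7.08 s
v² = v₀² + 2aΔx → Δx = (8.5² − 0²)/(2·1.2) = 30.1 m
Total distance = 9.00 + 21.0 + 12.6 + 30.1 = 72.7 m

72.7 m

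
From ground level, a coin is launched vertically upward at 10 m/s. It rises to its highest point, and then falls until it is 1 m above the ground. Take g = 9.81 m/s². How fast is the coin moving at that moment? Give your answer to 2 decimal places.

Phase 1 (rising): v₀ = 10.0 m/s, a = -9.81 m/s².
v = v₀ + at → t = (0 − 10.0) / -9.81 = 1.02 s
v² = v₀² + 2aΔx → Δx = (0² − 10.0²)/(2·-9.81) = 5.10 m

Phase 2 (falling): v₀ = 0 m/s, a = -9.81 m/s².
Falls 4.10 m from rest: t = √(2·4.10/9.81) = 0.914 s; v = g·t = 8.97 m/s.
Final speed = 8.97 m/s

8.97 m/s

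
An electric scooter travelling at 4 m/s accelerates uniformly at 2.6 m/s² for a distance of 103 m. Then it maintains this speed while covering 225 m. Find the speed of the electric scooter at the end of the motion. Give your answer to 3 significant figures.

23.5 m/s

Phase 1 (accelerating): v₀ = 4.00 m/s, a = 2.6 m/s².
v² = v₀² + 2aΔx = 4.00² + 2·2.6·103 = 552 → v = 23.5 m/s
t = (v − v₀)/a = (23.5 − 4.00)/2.6 = 7.49 s

Phase 2 (constant speed): v₀ = 23.5 m/s, a = 0 m/s².
Constant speed: t = d/v = 225/23.5 = 9.58 s
Final speed = 23.5 m/s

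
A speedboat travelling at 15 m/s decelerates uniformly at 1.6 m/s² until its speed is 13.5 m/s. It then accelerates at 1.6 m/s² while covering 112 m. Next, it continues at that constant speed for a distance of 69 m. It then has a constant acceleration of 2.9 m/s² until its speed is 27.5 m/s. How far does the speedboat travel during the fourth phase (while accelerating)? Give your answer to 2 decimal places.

Phase 1 (decelerating): v₀ = 15.0 m/s, a = -1.6 m/s².
v = v₀ + at → t = (13.5 − 15.0) / -1.6 = 0.938 s
v² = v₀² + 2aΔx → Δx = (13.5² − 15.0²)/(2·-1.6) = 13.4 m

Phase 2 (accelerating): v₀ = 13.5 m/s, a = 1.6 m/s².
v² = v₀² + 2aΔx = 13.5² + 2·1.6·112 = 541 → v = 23.3 m/s
t = (v − v₀)/a = (23.3 − 13.5)/1.6 = 6.09 s

Phase 3 (constant speed): v₀ = 23.3 m/s, a = 0 m/s².
Constant speed: t = d/v = 69/23.3 = 2.97 s

Phase 4 (accelerating): v₀ = 23.3 m/s, a = 2.9 m/s².
v = v₀ + at → t = (27.5 − 23.3) / 2.9 = 1.46 s
v² = v₀² + 2aΔx → Δx = (27.5² − 23.3²)/(2·2.9) = 37.2 m
Distance in phase 4 = 37.2 m

37.17 m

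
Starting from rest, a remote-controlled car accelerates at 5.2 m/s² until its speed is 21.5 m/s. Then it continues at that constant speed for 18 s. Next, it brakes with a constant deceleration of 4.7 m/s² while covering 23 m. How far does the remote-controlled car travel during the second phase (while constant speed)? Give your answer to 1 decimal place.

Phase 1 (accelerating): v₀ = 0 m/s, a = 5.2 m/s².
v = v₀ + at → t = (21.5 − 0) / 5.2 = 4.13 s
v² = v₀² + 2aΔx → Δx = (21.5² − 0²)/(2·5.2) = 44.4 m

Phase 2 (constant speed): v₀ = 21.5 m/s, a = 0 m/s².
v = v₀ + at = 21.5 + (0)(18) = 21.5 m/s
Δx = v₀t + ½at² = 21.5·18 + 0.5·0·18² = 387 m
Distance in phase 2 = 387 m

387.0 m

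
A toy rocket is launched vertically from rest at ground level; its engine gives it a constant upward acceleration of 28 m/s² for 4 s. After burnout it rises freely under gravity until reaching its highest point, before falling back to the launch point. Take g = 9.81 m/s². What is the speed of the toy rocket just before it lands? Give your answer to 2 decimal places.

130.15 m/s

Phase 1 (powered ascent): v₀ = 0 m/s, a = 28 m/s².
v = v₀ + at = 0 + (28)(4) = 112 m/s
Δx = v₀t + ½at² = 0·4 + 0.5·28·4² = 224 m

Phase 2 (coasting upward): v₀ = 112 m/s, a = -9.81 m/s².
v = v₀ + at → t = (0 − 112) / -9.81 = 11.4 s
v² = v₀² + 2aΔx → Δx = (0² − 112²)/(2·-9.81) = 639 m

Phase 3 (free fall): v₀ = 0 m/s, a = -9.81 m/s².
Falls 863 m from rest: t = √(2·863/9.81) = 13.3 s; v = g·t = 130 m/s.
Impact speed = 130 m/s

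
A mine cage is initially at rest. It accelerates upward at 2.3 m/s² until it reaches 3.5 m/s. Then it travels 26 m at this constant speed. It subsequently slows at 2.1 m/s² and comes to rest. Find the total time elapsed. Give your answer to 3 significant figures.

10.6 s

Phase 1 (accelerating): v₀ = 0 m/s, a = 2.3 m/s².
v = v₀ + at → t = (3.5 − 0) / 2.3 = 1.52 s
v² = v₀² + 2aΔx → Δx = (3.5² − 0²)/(2·2.3) = 2.66 m

Phase 2 (constant speed): v₀ = 3.50 m/s, a = 0 m/s².
Constant speed: t = d/v = 26/3.50 = 7.43 s

Phase 3 (decelerating): v₀ = 3.50 m/s, a = -2.1 m/s².
v = v₀ + at → t = (0 − 3.50) / -2.1 = 1.67 s
v² = v₀² + 2aΔx → Δx = (0² − 3.50²)/(2·-2.1) = 2.92 m
Total time = 1.52 + 7.43 + 1.67 = 10.6 s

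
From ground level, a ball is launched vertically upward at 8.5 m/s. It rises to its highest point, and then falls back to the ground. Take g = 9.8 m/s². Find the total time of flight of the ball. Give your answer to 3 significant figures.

1.73 s

Phase 1 (rising): v₀ = 8.50 m/s, a = -9.8 m/s².
v = v₀ + at → t = (0 − 8.50) / -9.8 = 0.867 s
v² = v₀² + 2aΔx → Δx = (0² − 8.50²)/(2·-9.8) = 3.69 m

Phase 2 (falling): v₀ = 0 m/s, a = -9.8 m/s².
Falls 3.69 m from rest: t = √(2·3.69/9.8) = 0.867 s; v = g·t = 8.50 m/s.
Total time = 0.867 + 0.867 = 1.73 s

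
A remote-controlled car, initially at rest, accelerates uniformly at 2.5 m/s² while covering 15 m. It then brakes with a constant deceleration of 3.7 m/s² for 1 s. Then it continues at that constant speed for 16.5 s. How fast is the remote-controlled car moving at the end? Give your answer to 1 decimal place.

Phase 1 (accelerating): v₀ = 0 m/s, a = 2.5 m/s².
v² = v₀² + 2aΔx = 0² + 2·2.5·15 = 75.0 → v = 8.66 m/s
t = (v − v₀)/a = (8.66 − 0)/2.5 = 3.46 s

Phase 2 (decelerating): v₀ = 8.66 m/s, a = -3.7 m/s².
v = v₀ + at = 8.66 + (-3.7)(1) = 4.96 m/s
Δx = v₀t + ½at² = 8.66·1 + 0.5·-3.7·1² = 6.81 m

Phase 3 (constant speed): v₀ = 4.96 m/s, a = 0 m/s².
v = v₀ + at = 4.96 + (0)(16.5) = 4.96 m/s
Δx = v₀t + ½at² = 4.96·16.5 + 0.5·0·16.5² = 81.8 m
Final speed = 4.96 m/s

5.0 m/s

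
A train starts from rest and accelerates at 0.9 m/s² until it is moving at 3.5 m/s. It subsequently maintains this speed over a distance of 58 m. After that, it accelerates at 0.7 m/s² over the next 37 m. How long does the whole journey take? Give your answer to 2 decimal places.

26.89 s

Phase 1 (accelerating): v₀ = 0 m/s, a = 0.9 m/s².
v = v₀ + at → t = (3.5 − 0) / 0.9 = 3.89 s
v² = v₀² + 2aΔx → Δx = (3.5² − 0²)/(2·0.9) = 6.81 m

Phase 2 (constant speed): v₀ = 3.50 m/s, a = 0 m/s².
Constant speed: t = d/v = 58/3.50 = 16.6 s

Phase 3 (accelerating): v₀ = 3.50 m/s, a = 0.7 m/s².
v² = v₀² + 2aΔx = 3.50² + 2·0.7·37 = 64.0 → v = 8.00 m/s
t = (v − v₀)/a = (8.00 − 3.50)/0.7 = 6.43 s
Total time = 3.89 + 16.6 + 6.43 = 26.9 s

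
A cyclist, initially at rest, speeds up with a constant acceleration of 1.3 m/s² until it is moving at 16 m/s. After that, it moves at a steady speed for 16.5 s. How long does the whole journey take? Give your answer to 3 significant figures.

28.8 s

Phase 1 (accelerating): v₀ = 0 m/s, a = 1.3 m/s².
v = v₀ + at → t = (16 − 0) / 1.3 = 12.3 s
v² = v₀² + 2aΔx → Δx = (16² − 0²)/(2·1.3) = 98.5 m

Phase 2 (constant speed): v₀ = 16.0 m/s, a = 0 m/s².
v = v₀ + at = 16.0 + (0)(16.5) = 16.0 m/s
Δx = v₀t + ½at² = 16.0·16.5 + 0.5·0·16.5² = 264 m
Total time = 12.3 + 16.5 = 28.8 s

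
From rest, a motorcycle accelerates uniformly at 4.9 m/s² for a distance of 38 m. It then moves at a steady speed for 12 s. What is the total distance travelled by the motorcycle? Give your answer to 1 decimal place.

269.6 m

Phase 1 (accelerating): v₀ = 0 m/s, a = 4.9 m/s².
v² = v₀² + 2aΔx = 0² + 2·4.9·38 = 372 → v = 19.3 m/s
t = (v − v₀)/a = (19.3 − 0)/4.9 = 3.94 s

Phase 2 (constant speed): v₀ = 19.3 m/s, a = 0 m/s².
v = v₀ + at = 19.3 + (0)(12) = 19.3 m/s
Δx = v₀t + ½at² = 19.3·12 + 0.5·0·12² = 232 m
Total distance = 38.0 + 232 = 270 m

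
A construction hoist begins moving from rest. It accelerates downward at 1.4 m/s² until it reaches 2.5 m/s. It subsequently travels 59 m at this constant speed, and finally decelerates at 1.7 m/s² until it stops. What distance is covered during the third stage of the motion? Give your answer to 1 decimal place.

1.8 m

Phase 1 (accelerating): v₀ = 0 m/s, a = 1.4 m/s².
v = v₀ + at → t = (2.5 − 0) / 1.4 = 1.79 s
v² = v₀² + 2aΔx → Δx = (2.5² − 0²)/(2·1.4) = 2.23 m

Phase 2 (constant speed): v₀ = 2.50 m/s, a = 0 m/s².
Constant speed: t = d/v = 59/2.50 = 23.6 s

Phase 3 (decelerating): v₀ = 2.50 m/s, a = -1.7 m/s².
v = v₀ + at → t = (0 − 2.50) / -1.7 = 1.47 s
v² = v₀² + 2aΔx → Δx = (0² − 2.50²)/(2·-1.7) = 1.84 m
Distance in phase 3 = 1.84 m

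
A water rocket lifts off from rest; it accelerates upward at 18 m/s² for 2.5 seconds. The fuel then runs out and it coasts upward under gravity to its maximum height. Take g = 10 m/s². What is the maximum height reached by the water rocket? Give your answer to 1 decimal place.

157.5 m

Phase 1 (powered ascent): v₀ = 0 m/s, a = 18 m/s².
v = v₀ + at = 0 + (18)(2.5) = 45.0 m/s
Δx = v₀t + ½at² = 0·2.5 + 0.5·18·2.5² = 56.2 m

Phase 2 (coasting upward): v₀ = 45.0 m/s, a = -10 m/s².
v = v₀ + at → t = (0 − 45.0) / -10 = 4.50 s
v² = v₀² + 2aΔx → Δx = (0² − 45.0²)/(2·-10) = 101 m
Maximum height = 56.2 + 101 = 158 m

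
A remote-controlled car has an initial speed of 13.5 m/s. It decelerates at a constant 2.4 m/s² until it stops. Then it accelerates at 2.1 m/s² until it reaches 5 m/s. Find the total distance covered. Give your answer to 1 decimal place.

Phase 1 (decelerating): v₀ = 13.5 m/s, a = -2.4 m/s².
v = v₀ + at → t = (0 − 13.5) / -2.4 = 5.62 s
v² = v₀² + 2aΔx → Δx = (0² − 13.5²)/(2·-2.4) = 38.0 m

Phase 2 (accelerating): v₀ = 0 m/s, a = 2.1 m/s².
v = v₀ + at → t = (5 − 0) / 2.1 = 2.38 s
v² = v₀² + 2aΔx → Δx = (5² − 0²)/(2·2.1) = 5.95 m
Total distance = 38.0 + 5.95 = 43.9 m

43.9 m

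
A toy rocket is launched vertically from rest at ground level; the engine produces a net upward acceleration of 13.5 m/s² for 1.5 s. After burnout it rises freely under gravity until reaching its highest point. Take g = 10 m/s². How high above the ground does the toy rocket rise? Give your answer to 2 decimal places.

Phase 1 (powered ascent): v₀ = 0 m/s, a = 13.5 m/s².
v = v₀ + at = 0 + (13.5)(1.5) = 20.2 m/s
Δx = v₀t + ½at² = 0·1.5 + 0.5·13.5·1.5² = 15.2 m

Phase 2 (coasting upward): v₀ = 20.2 m/s, a = -10 m/s².
v = v₀ + at → t = (0 − 20.2) / -10 = 2.02 s
v² = v₀² + 2aΔx → Δx = (0² − 20.2²)/(2·-10) = 20.5 m
Maximum height = 15.2 + 20.5 = 35.7 m

35.69 m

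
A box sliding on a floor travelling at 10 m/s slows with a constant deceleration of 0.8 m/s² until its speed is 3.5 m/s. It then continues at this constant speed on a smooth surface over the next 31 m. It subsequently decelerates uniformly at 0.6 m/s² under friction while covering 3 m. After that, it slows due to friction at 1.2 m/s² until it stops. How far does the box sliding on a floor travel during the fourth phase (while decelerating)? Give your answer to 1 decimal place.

Phase 1 (decelerating): v₀ = 10.0 m/s, a = -0.8 m/s².
v = v₀ + at → t = (3.5 − 10.0) / -0.8 = 8.12 s
v² = v₀² + 2aΔx → Δx = (3.5² − 10.0²)/(2·-0.8) = 54.8 m

Phase 2 (constant speed): v₀ = 3.50 m/s, a = 0 m/s².
Constant speed: t = d/v = 31/3.50 = 8.86 s

Phase 3 (decelerating): v₀ = 3.50 m/s, a = -0.6 m/s².
v² = v₀² + 2aΔx = 3.50² + 2·-0.6·3 = 8.65 → v = 2.94 m/s
t = (v − v₀)/a = (2.94 − 3.50)/-0.6 = 0.932 s

Phase 4 (decelerating): v₀ = 2.94 m/s, a = -1.2 m/s².
v = v₀ + at → t = (0 − 2.94) / -1.2 = 2.45 s
v² = v₀² + 2aΔx → Δx = (0² − 2.94²)/(2·-1.2) = 3.60 m
Distance in phase 4 = 3.60 m

3.6 m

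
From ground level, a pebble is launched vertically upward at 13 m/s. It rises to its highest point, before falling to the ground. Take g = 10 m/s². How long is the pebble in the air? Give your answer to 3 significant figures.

2.60 s

Phase 1 (rising): v₀ = 13.0 m/s, a = -10 m/s².
v = v₀ + at → t = (0 − 13.0) / -10 = 1.30 s
v² = v₀² + 2aΔx → Δx = (0² − 13.0²)/(2·-10) = 8.45 m

Phase 2 (falling): v₀ = 0 m/s, a = -10 m/s².
Falls 8.45 m from rest: t = √(2·8.45/10) = 1.30 s; v = g·t = 13.0 m/s.
Total time = 1.30 + 1.30 = 2.60 s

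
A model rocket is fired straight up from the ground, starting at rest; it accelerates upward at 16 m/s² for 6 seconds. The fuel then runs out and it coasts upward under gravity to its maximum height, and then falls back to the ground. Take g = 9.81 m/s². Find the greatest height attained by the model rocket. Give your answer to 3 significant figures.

758 m

Phase 1 (powered ascent): v₀ = 0 m/s, a = 16 m/s².
v = v₀ + at = 0 + (16)(6) = 96.0 m/s
Δx = v₀t + ½at² = 0·6 + 0.5·16·6² = 288 m

Phase 2 (coasting upward): v₀ = 96.0 m/s, a = -9.81 m/s².
v = v₀ + at → t = (0 − 96.0) / -9.81 = 9.79 s
v² = v₀² + 2aΔx → Δx = (0² − 96.0²)/(2·-9.81) = 470 m
Maximum height = 288 + 470 = 758 m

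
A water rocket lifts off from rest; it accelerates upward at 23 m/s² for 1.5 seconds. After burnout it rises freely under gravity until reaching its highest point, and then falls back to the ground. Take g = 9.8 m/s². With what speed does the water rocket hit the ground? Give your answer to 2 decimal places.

Phase 1 (powered ascent): v₀ = 0 m/s, a = 23 m/s².
v = v₀ + at = 0 + (23)(1.5) = 34.5 m/s
Δx = v₀t + ½at² = 0·1.5 + 0.5·23·1.5² = 25.9 m

Phase 2 (coasting upward): v₀ = 34.5 m/s, a = -9.8 m/s².
v = v₀ + at → t = (0 − 34.5) / -9.8 = 3.52 s
v² = v₀² + 2aΔx → Δx = (0² − 34.5²)/(2·-9.8) = 60.7 m

Phase 3 (free fall): v₀ = 0 m/s, a = -9.8 m/s².
Falls 86.6 m from rest: t = √(2·86.6/9.8) = 4.20 s; v = g·t = 41.2 m/s.
Impact speed = 41.2 m/s

41.20 m/s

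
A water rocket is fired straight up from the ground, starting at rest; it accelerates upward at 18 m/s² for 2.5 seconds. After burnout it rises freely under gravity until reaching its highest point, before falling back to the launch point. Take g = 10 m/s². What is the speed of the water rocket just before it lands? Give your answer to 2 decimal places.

Phase 1 (powered ascent): v₀ = 0 m/s, a = 18 m/s².
v = v₀ + at = 0 + (18)(2.5) = 45.0 m/s
Δx = v₀t + ½at² = 0·2.5 + 0.5·18·2.5² = 56.2 m

Phase 2 (coasting upward): v₀ = 45.0 m/s, a = -10 m/s².
v = v₀ + at → t = (0 − 45.0) / -10 = 4.50 s
v² = v₀² + 2aΔx → Δx = (0² − 45.0²)/(2·-10) = 101 m

Phase 3 (free fall): v₀ = 0 m/s, a = -10 m/s².
Falls 158 m from rest: t = √(2·158/10) = 5.61 s; v = g·t = 56.1 m/s.
Impact speed = 56.1 m/s

56.12 m/s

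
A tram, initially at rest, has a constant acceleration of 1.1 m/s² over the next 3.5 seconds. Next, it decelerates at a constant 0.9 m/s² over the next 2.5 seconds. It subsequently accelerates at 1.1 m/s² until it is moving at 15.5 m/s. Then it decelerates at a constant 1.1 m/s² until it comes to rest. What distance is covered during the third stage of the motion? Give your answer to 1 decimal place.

Phase 1 (accelerating): v₀ = 0 m/s, a = 1.1 m/s².
v = v₀ + at = 0 + (1.1)(3.5) = 3.85 m/s
Δx = v₀t + ½at² = 0·3.5 + 0.5·1.1·3.5² = 6.74 m

Phase 2 (decelerating): v₀ = 3.85 m/s, a = -0.9 m/s².
v = v₀ + at = 3.85 + (-0.9)(2.5) = 1.60 m/s
Δx = v₀t + ½at² = 3.85·2.5 + 0.5·-0.9·2.5² = 6.81 m

Phase 3 (accelerating): v₀ = 1.60 m/s, a = 1.1 m/s².
v = v₀ + at → t = (15.5 − 1.60) / 1.1 = 12.6 s
v² = v₀² + 2aΔx → Δx = (15.5² − 1.60²)/(2·1.1) = 108 m
Distance in phase 3 = 108 m

108.0 m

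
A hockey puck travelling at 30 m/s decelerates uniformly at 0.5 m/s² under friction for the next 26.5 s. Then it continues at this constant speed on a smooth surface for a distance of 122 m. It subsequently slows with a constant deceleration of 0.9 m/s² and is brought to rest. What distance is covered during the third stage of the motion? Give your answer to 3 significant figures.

156 m

Phase 1 (decelerating): v₀ = 30.0 m/s, a = -0.5 m/s².
v = v₀ + at = 30.0 + (-0.5)(26.5) = 16.8 m/s
Δx = v₀t + ½at² = 30.0·26.5 + 0.5·-0.5·26.5² = 619 m

Phase 2 (constant speed): v₀ = 16.8 m/s, a = 0 m/s².
Constant speed: t = d/v = 122/16.8 = 7.28 s

Phase 3 (decelerating): v₀ = 16.8 m/s, a = -0.9 m/s².
v = v₀ + at → t = (0 − 16.8) / -0.9 = 18.6 s
v² = v₀² + 2aΔx → Δx = (0² − 16.8²)/(2·-0.9) = 156 m
Distance in phase 3 = 156 m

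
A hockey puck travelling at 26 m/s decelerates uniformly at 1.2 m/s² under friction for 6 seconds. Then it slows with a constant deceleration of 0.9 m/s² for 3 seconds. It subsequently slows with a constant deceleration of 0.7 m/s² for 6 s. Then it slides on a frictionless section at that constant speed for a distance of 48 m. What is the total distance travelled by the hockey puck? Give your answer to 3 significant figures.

Phase 1 (decelerating): v₀ = 26.0 m/s, a = -1.2 m/s².
v = v₀ + at = 26.0 + (-1.2)(6) = 18.8 m/s
Δx = v₀t + ½at² = 26.0·6 + 0.5·-1.2·6² = 134 m

Phase 2 (decelerating): v₀ = 18.8 m/s, a = -0.9 m/s².
v = v₀ + at = 18.8 + (-0.9)(3) = 16.1 m/s
Δx = v₀t + ½at² = 18.8·3 + 0.5·-0.9·3² = 52.4 m

Phase 3 (decelerating): v₀ = 16.1 m/s, a = -0.7 m/s².
v = v₀ + at = 16.1 + (-0.7)(6) = 11.9 m/s
Δx = v₀t + ½at² = 16.1·6 + 0.5·-0.7·6² = 84.0 m

Phase 4 (constant speed): v₀ = 11.9 m/s, a = 0 m/s².
Constant speed: t = d/v = 48/11.9 = 4.03 s
Total distance = 134 + 52.4 + 84.0 + 48.0 = 319 m

319 m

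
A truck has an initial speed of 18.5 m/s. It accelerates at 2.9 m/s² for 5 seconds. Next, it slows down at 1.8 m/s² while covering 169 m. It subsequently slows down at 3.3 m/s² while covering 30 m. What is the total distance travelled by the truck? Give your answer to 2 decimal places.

Phase 1 (accelerating): v₀ = 18.5 m/s, a = 2.9 m/s².
v = v₀ + at = 18.5 + (2.9)(5) = 33.0 m/s
Δx = v₀t + ½at² = 18.5·5 + 0.5·2.9·5² = 129 m

Phase 2 (decelerating): v₀ = 33.0 m/s, a = -1.8 m/s².
v² = v₀² + 2aΔx = 33.0² + 2·-1.8·169 = 481 → v = 21.9 m/s
t = (v − v₀)/a = (21.9 − 33.0)/-1.8 = 6.15 s

Phase 3 (decelerating): v₀ = 21.9 m/s, a = -3.3 m/s².
v² = v₀² + 2aΔx = 21.9² + 2·-3.3·30 = 283 → v = 16.8 m/s
t = (v − v₀)/a = (16.8 − 21.9)/-3.3 = 1.55 s
Total distance = 129 + 169 + 30.0 = 328 m

327.75 m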